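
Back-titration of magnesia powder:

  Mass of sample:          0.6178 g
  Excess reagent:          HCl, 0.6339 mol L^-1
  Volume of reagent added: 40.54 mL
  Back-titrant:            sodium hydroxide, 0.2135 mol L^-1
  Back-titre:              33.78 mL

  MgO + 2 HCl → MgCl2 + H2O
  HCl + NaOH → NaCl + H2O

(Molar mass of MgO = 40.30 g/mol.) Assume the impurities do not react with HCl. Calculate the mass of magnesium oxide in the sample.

n(HCl) added = 0.04054 × 0.6339 = 0.02570 mol
n(NaOH) used in back-titration = 0.03378 × 0.2135 = 7.212 × 10^-3 mol
n(HCl) left over = 7.212 × 10^-3 mol (1:1 ratio)
n(HCl) consumed by analyte = 0.02570 − 7.212 × 10^-3 = 0.01849 mol
From the 1:2 ratio, n(MgO) = 1/2 × 0.01849 = 9.243 × 10^-3 mol
mass of MgO = 9.243 × 10^-3 × 40.30 = 0.3725 g

0.3725 g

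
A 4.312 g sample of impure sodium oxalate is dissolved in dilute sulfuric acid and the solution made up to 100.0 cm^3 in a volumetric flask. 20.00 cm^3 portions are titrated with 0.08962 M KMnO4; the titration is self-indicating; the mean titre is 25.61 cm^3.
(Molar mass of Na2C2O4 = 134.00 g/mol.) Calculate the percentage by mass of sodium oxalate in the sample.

89.16 %

2 MnO4^- + 5 C2O4^2- + 16 H^+ → 2 Mn^2+ + 10 CO2 + 8 H2O
n(KMnO4) per titration = 0.02561 × 0.08962 = 2.295 × 10^-3 mol
From the 5:2 ratio, n(Na2C2O4) in each aliquot = 5/2 × 2.295 × 10^-3 = 5.738 × 10^-3 mol
n(Na2C2O4) in the whole flask = 5.738 × 10^-3 × 100.0/20.00 = 0.02869 mol
mass of Na2C2O4 = 0.02869 × 134.00 = 3.844 g
% Na2C2O4 = 3.844 / 4.312 × 100 = 89.16 %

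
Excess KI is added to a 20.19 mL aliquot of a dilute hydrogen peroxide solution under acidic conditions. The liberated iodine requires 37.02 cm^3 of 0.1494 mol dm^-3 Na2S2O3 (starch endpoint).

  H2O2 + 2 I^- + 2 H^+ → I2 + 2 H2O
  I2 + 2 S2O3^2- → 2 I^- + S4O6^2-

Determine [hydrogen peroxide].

0.1370 mol/L

n(S2O3^2-) = 0.03702 × 0.1494 = 5.531 × 10^-3 mol
n(I2) = n(S2O3^2-)/2 = 2.765 × 10^-3 mol
n(H2O2) in the aliquot = 2.765 × 10^-3 mol (1:1 ratio)
[H2O2] = 2.765 × 10^-3 / 0.02019 = 0.1370 mol/L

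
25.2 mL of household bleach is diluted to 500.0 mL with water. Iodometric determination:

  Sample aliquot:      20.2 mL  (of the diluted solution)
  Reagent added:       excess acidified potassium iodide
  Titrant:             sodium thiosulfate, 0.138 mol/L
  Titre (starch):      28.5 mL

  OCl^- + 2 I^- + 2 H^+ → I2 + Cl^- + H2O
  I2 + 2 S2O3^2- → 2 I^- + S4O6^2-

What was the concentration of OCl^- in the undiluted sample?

n(S2O3^2-) = 0.0285 × 0.138 = 3.93 × 10^-3 mol
n(I2) = n(S2O3^2-)/2 = 1.97 × 10^-3 mol
n(OCl^-) in the aliquot = 1.97 × 10^-3 mol (1:1 ratio)
[OCl^-]_dilute = 1.97 × 10^-3 / 0.0202 = 0.0974 mol/L
[OCl^-]_original = 0.0974 × 500.0/25.2 = 1.93 mol/L

1.93 mol/L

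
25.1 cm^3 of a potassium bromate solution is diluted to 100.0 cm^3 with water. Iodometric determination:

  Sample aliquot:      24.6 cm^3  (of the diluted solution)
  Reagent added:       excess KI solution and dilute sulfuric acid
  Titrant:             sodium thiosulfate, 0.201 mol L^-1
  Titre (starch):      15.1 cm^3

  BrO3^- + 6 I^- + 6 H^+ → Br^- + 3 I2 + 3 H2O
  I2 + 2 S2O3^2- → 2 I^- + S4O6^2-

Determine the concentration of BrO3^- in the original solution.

n(S2O3^2-) = 0.0151 × 0.201 = 3.04 × 10^-3 mol
n(I2) = n(S2O3^2-)/2 = 1.52 × 10^-3 mol
From the 1:3 ratio, n(BrO3^-) in the aliquot = 1/3 × 1.52 × 10^-3 = 5.06 × 10^-4 mol
[BrO3^-]_dilute = 5.06 × 10^-4 / 0.0246 = 0.0206 mol/L
[BrO3^-]_original = 0.0206 × 100.0/25.1 = 0.0819 mol/L

0.0819 mol/L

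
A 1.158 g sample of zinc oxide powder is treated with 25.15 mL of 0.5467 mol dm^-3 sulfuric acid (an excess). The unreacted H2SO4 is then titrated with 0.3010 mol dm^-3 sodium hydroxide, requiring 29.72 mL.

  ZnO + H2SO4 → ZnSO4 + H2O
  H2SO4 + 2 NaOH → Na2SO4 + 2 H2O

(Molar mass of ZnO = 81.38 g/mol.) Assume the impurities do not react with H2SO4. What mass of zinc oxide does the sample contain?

n(H2SO4) added = 0.02515 × 0.5467 = 0.01375 mol
n(NaOH) used in back-titration = 0.02972 × 0.3010 = 8.946 × 10^-3 mol
From the 1:2 ratio, n(H2SO4) left over = 1/2 × 8.946 × 10^-3 = 4.473 × 10^-3 mol
n(H2SO4) consumed by analyte = 0.01375 − 4.473 × 10^-3 = 9.277 × 10^-3 mol
n(ZnO) = 9.277 × 10^-3 mol (1:1 ratio)
mass of ZnO = 9.277 × 10^-3 × 81.38 = 0.7549 g

0.7549 g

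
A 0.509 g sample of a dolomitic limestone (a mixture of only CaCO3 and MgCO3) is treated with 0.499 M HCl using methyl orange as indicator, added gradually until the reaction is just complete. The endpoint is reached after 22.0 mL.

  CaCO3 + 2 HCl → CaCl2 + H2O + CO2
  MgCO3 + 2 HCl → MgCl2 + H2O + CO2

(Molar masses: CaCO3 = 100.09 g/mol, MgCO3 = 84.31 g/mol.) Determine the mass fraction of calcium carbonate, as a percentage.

n(HCl) = 0.0220 × 0.499 = 0.0110 mol
Let x = n(CaCO3), y = n(MgCO3).
Titrant: 2x + 2y = 0.0110;  mass: 100.09x + 84.31y = 0.509
Solving, x = 2.93 × 10^-3 mol, y = 2.56 × 10^-3 mol
mass of CaCO3 = 2.93 × 10^-3 × 100.09 = 0.293 g
% CaCO3 = 0.293 / 0.509 × 100 = 57.6 %

57.6 %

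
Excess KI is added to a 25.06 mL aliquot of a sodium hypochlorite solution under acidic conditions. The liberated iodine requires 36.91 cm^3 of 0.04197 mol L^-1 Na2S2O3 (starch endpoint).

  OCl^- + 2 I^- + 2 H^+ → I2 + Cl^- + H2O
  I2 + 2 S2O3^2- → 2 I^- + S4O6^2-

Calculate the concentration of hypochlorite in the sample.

0.03091 mol/L

n(S2O3^2-) = 0.03691 × 0.04197 = 1.549 × 10^-3 mol
n(I2) = n(S2O3^2-)/2 = 7.746 × 10^-4 mol
n(OCl^-) in the aliquot = 7.746 × 10^-4 mol (1:1 ratio)
[OCl^-] = 7.746 × 10^-4 / 0.02506 = 0.03091 mol/L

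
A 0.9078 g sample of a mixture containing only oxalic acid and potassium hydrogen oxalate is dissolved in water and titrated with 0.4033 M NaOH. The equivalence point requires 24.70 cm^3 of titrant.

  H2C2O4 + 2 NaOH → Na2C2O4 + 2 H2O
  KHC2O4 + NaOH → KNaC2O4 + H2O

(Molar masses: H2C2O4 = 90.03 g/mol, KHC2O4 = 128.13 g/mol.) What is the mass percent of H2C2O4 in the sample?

n(NaOH) = 0.02470 × 0.4033 = 9.962 × 10^-3 mol
Let x = n(H2C2O4), y = n(KHC2O4).
Titrant: 2x + 1y = 9.962 × 10^-3;  mass: 90.03x + 128.13y = 0.9078
Solving, x = 2.217 × 10^-3 mol, y = 5.527 × 10^-3 mol
mass of H2C2O4 = 2.217 × 10^-3 × 90.03 = 0.1996 g
% H2C2O4 = 0.1996 / 0.9078 × 100 = 21.99 %

21.99 %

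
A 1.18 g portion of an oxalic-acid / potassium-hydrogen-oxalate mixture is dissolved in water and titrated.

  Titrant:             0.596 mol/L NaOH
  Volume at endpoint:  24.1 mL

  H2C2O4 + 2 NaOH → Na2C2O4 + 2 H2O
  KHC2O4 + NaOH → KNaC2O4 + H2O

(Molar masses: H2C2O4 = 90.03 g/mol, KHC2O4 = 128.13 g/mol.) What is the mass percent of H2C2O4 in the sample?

n(NaOH) = 0.0241 × 0.596 = 0.0144 mol
Let x = n(H2C2O4), y = n(KHC2O4).
Titrant: 2x + 1y = 0.0144;  mass: 90.03x + 128.13y = 1.18
Solving, x = 3.97 × 10^-3 mol, y = 6.42 × 10^-3 mol
mass of H2C2O4 = 3.97 × 10^-3 × 90.03 = 0.358 g
% H2C2O4 = 0.358 / 1.18 × 100 = 30.3 %

30.3 %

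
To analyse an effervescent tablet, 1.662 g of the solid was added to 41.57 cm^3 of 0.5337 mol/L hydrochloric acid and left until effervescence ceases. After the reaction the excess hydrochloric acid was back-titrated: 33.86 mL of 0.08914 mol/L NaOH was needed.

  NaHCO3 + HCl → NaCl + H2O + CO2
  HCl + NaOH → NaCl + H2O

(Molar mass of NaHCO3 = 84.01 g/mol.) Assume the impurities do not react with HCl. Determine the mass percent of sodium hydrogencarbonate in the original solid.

96.89 %

n(HCl) added = 0.04157 × 0.5337 = 0.02219 mol
n(NaOH) used in back-titration = 0.03386 × 0.08914 = 3.018 × 10^-3 mol
n(HCl) left over = 3.018 × 10^-3 mol (1:1 ratio)
n(HCl) consumed by analyte = 0.02219 − 3.018 × 10^-3 = 0.01917 mol
n(NaHCO3) = 0.01917 mol (1:1 ratio)
mass of NaHCO3 = 0.01917 × 84.01 = 1.610 g
% NaHCO3 = 1.610 / 1.662 × 100 = 96.89 %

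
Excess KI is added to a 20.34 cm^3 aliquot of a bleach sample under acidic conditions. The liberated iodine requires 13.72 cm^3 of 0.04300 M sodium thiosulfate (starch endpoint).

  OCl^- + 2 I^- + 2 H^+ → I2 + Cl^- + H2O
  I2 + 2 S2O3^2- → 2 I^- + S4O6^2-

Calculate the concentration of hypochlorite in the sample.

0.01450 M

n(S2O3^2-) = 0.01372 × 0.04300 = 5.900 × 10^-4 mol
n(I2) = n(S2O3^2-)/2 = 2.950 × 10^-4 mol
n(OCl^-) in the aliquot = 2.950 × 10^-4 mol (1:1 ratio)
[OCl^-] = 2.950 × 10^-4 / 0.02034 = 0.01450 mol/L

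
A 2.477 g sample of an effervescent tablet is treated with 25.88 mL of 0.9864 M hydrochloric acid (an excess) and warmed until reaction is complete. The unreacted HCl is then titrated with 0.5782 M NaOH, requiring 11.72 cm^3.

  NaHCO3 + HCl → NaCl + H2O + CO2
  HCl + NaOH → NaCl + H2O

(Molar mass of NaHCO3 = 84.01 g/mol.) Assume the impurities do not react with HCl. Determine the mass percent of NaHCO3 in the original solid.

n(HCl) added = 0.02588 × 0.9864 = 0.02553 mol
n(NaOH) used in back-titration = 0.01172 × 0.5782 = 6.777 × 10^-3 mol
n(HCl) left over = 6.777 × 10^-3 mol (1:1 ratio)
n(HCl) consumed by analyte = 0.02553 − 6.777 × 10^-3 = 0.01875 mol
n(NaHCO3) = 0.01875 mol (1:1 ratio)
mass of NaHCO3 = 0.01875 × 84.01 = 1.575 g
% NaHCO3 = 1.575 / 2.477 × 100 = 63.60 %

63.60 %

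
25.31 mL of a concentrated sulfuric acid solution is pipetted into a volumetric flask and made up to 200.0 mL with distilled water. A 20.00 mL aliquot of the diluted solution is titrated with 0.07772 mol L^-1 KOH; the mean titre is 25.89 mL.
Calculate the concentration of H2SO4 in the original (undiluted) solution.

0.3975 mol/L

H2SO4 + 2 KOH → K2SO4 + 2 H2O
n(KOH) = 0.02589 × 0.07772 = 2.012 × 10^-3 mol
From the 1:2 ratio, n(H2SO4) in the aliquot = 1/2 × 2.012 × 10^-3 = 1.006 × 10^-3 mol
[H2SO4]_dilute = 1.006 × 10^-3 / 0.02000 = 0.05030 mol/L
Dilution factor = 200.0 / 25.31 = 7.902
[H2SO4]_stock = 0.05030 × 7.902 = 0.3975 mol/L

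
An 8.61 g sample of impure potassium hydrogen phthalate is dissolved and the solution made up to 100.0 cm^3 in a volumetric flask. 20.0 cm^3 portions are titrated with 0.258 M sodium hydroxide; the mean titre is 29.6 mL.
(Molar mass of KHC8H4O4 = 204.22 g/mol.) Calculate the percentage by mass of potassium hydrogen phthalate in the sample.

KHC8H4O4 + NaOH → KNaC8H4O4 + H2O
n(NaOH) per titration = 0.0296 × 0.258 = 7.64 × 10^-3 mol
n(KHC8H4O4) in each aliquot = 7.64 × 10^-3 mol (1:1 ratio)
n(KHC8H4O4) in the whole flask = 7.64 × 10^-3 × 100.0/20.0 = 0.0382 mol
mass of KHC8H4O4 = 0.0382 × 204.22 = 7.80 g
% KHC8H4O4 = 7.80 / 8.61 × 100 = 90.6 %

90.6 %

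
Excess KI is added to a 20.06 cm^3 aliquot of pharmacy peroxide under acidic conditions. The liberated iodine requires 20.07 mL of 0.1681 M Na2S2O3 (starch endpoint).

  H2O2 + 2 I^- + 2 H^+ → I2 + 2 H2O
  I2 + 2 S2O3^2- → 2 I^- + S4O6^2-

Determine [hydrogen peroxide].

n(S2O3^2-) = 0.02007 × 0.1681 = 3.374 × 10^-3 mol
n(I2) = n(S2O3^2-)/2 = 1.687 × 10^-3 mol
n(H2O2) in the aliquot = 1.687 × 10^-3 mol (1:1 ratio)
[H2O2] = 1.687 × 10^-3 / 0.02006 = 0.08409 mol/L

0.08409 M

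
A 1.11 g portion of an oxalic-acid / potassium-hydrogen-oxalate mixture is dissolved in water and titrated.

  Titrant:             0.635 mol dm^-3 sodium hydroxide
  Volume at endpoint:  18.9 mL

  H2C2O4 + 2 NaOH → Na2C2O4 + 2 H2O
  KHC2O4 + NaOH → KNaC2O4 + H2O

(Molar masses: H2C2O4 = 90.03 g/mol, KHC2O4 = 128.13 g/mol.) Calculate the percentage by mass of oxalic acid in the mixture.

n(NaOH) = 0.0189 × 0.635 = 0.0120 mol
Let x = n(H2C2O4), y = n(KHC2O4).
Titrant: 2x + 1y = 0.0120;  mass: 90.03x + 128.13y = 1.11
Solving, x = 2.57 × 10^-3 mol, y = 6.85 × 10^-3 mol
mass of H2C2O4 = 2.57 × 10^-3 × 90.03 = 0.232 g
% H2C2O4 = 0.232 / 1.11 × 100 = 20.9 %

20.9 %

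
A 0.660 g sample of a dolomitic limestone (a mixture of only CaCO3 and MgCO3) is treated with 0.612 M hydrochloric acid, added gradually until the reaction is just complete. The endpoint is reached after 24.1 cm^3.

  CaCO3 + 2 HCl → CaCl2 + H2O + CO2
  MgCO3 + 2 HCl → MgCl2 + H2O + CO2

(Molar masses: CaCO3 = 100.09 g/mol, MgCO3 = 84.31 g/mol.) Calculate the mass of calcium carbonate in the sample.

n(HCl) = 0.0241 × 0.612 = 0.0147 mol
Let x = n(CaCO3), y = n(MgCO3).
Titrant: 2x + 2y = 0.0147;  mass: 100.09x + 84.31y = 0.660
Solving, x = 2.42 × 10^-3 mol, y = 4.95 × 10^-3 mol
mass of CaCO3 = 2.42 × 10^-3 × 100.09 = 0.243 g

0.243 g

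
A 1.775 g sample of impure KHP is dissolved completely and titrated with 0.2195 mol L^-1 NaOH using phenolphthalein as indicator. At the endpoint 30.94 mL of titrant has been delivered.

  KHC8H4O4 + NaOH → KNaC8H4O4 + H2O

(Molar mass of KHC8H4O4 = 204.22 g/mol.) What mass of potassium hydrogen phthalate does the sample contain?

1.387 g

n(NaOH) = 0.03094 L × 0.2195 mol/L = 6.791 × 10^-3 mol
n(KHC8H4O4) = 6.791 × 10^-3 mol (1:1 ratio)
mass of KHC8H4O4 = 6.791 × 10^-3 × 204.22 g/mol = 1.387 g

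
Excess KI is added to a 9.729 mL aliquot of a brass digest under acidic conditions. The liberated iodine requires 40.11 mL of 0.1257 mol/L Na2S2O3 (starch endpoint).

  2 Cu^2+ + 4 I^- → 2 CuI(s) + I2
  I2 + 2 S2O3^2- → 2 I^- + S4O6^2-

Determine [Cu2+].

n(S2O3^2-) = 0.04011 × 0.1257 = 5.042 × 10^-3 mol
n(I2) = n(S2O3^2-)/2 = 2.521 × 10^-3 mol
From the 2:1 ratio, n(Cu2+) in the aliquot = 2/1 × 2.521 × 10^-3 = 5.042 × 10^-3 mol
[Cu2+] = 5.042 × 10^-3 / 0.009729 = 0.5182 mol/L

0.5182 mol/L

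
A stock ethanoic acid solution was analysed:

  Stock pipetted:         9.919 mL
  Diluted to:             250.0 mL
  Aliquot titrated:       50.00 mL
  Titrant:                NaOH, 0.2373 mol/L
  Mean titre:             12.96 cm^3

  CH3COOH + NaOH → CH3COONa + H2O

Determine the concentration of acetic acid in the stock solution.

1.550 mol/L

n(NaOH) = 0.01296 × 0.2373 = 3.075 × 10^-3 mol
n(CH3COOH) in the aliquot = 3.075 × 10^-3 mol (1:1 ratio)
[CH3COOH]_dilute = 3.075 × 10^-3 / 0.05000 = 0.06151 mol/L
Dilution factor = 250.0 / 9.919 = 25.20
[CH3COOH]_stock = 0.06151 × 25.20 = 1.550 mol/L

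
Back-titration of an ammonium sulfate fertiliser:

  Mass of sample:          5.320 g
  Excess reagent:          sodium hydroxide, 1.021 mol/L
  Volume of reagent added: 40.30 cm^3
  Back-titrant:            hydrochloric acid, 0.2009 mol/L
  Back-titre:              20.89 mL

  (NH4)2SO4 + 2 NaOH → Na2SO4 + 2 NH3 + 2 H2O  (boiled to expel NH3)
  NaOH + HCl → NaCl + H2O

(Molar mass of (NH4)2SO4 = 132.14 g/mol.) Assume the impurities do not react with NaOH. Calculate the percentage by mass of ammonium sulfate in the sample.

n(NaOH) added = 0.04030 × 1.021 = 0.04115 mol
n(HCl) used in back-titration = 0.02089 × 0.2009 = 4.197 × 10^-3 mol
n(NaOH) left over = 4.197 × 10^-3 mol (1:1 ratio)
n(NaOH) consumed by analyte = 0.04115 − 4.197 × 10^-3 = 0.03695 mol
From the 1:2 ratio, n((NH4)2SO4) = 1/2 × 0.03695 = 0.01847 mol
mass of (NH4)2SO4 = 0.01847 × 132.14 = 2.441 g
% (NH4)2SO4 = 2.441 / 5.320 × 100 = 45.89 %

45.89 %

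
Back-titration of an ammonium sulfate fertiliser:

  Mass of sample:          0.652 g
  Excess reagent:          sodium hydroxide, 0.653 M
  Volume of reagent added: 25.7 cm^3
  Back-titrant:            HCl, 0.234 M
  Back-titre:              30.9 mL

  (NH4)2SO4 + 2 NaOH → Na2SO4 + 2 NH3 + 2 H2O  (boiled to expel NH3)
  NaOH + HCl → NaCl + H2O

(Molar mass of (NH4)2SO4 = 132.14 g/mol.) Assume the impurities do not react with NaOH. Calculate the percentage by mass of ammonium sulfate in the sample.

n(NaOH) added = 0.0257 × 0.653 = 0.0168 mol
n(HCl) used in back-titration = 0.0309 × 0.234 = 7.23 × 10^-3 mol
n(NaOH) left over = 7.23 × 10^-3 mol (1:1 ratio)
n(NaOH) consumed by analyte = 0.0168 − 7.23 × 10^-3 = 9.55 × 10^-3 mol
From the 1:2 ratio, n((NH4)2SO4) = 1/2 × 9.55 × 10^-3 = 4.78 × 10^-3 mol
mass of (NH4)2SO4 = 4.78 × 10^-3 × 132.14 = 0.631 g
% (NH4)2SO4 = 0.631 / 0.652 × 100 = 96.8 %

96.8 %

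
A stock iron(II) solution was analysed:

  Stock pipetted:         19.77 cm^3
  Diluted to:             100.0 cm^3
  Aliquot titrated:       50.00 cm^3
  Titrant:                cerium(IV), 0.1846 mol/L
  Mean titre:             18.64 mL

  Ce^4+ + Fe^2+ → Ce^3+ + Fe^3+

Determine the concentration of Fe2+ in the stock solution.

n(Ce4+) = 0.01864 × 0.1846 = 3.441 × 10^-3 mol
n(Fe2+) in the aliquot = 3.441 × 10^-3 mol (1:1 ratio)
[Fe2+]_dilute = 3.441 × 10^-3 / 0.05000 = 0.06882 mol/L
Dilution factor = 100.0 / 19.77 = 5.058
[Fe2+]_stock = 0.06882 × 5.058 = 0.3481 mol/L

0.3481 mol/L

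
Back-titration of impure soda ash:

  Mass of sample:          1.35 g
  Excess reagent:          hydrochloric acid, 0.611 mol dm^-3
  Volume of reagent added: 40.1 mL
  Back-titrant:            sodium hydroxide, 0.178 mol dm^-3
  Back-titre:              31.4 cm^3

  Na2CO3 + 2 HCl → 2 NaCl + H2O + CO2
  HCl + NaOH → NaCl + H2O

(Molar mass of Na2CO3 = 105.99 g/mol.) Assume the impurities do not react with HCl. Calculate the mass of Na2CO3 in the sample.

n(HCl) added = 0.0401 × 0.611 = 0.0245 mol
n(NaOH) used in back-titration = 0.0314 × 0.178 = 5.59 × 10^-3 mol
n(HCl) left over = 5.59 × 10^-3 mol (1:1 ratio)
n(HCl) consumed by analyte = 0.0245 − 5.59 × 10^-3 = 0.0189 mol
From the 1:2 ratio, n(Na2CO3) = 1/2 × 0.0189 = 9.46 × 10^-3 mol
mass of Na2CO3 = 9.46 × 10^-3 × 105.99 = 1.00 g

1.00 g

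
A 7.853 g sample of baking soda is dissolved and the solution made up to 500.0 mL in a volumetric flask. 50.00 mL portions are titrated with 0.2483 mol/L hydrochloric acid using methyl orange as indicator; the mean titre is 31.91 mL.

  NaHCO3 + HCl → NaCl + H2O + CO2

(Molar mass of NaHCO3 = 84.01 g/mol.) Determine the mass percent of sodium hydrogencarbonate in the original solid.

84.76 %

n(HCl) per titration = 0.03191 × 0.2483 = 7.923 × 10^-3 mol
n(NaHCO3) in each aliquot = 7.923 × 10^-3 mol (1:1 ratio)
n(NaHCO3) in the whole flask = 7.923 × 10^-3 × 500.0/50.00 = 0.07923 mol
mass of NaHCO3 = 0.07923 × 84.01 = 6.656 g
% NaHCO3 = 6.656 / 7.853 × 100 = 84.76 %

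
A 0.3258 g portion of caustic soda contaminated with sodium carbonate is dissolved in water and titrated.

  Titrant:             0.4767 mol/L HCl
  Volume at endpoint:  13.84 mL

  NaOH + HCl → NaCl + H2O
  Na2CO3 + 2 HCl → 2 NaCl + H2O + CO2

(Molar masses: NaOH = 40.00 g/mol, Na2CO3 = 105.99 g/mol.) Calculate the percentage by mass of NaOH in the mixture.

22.52 %

n(HCl) = 0.01384 × 0.4767 = 6.598 × 10^-3 mol
Let x = n(NaOH), y = n(Na2CO3).
Titrant: 1x + 2y = 6.598 × 10^-3;  mass: 40.00x + 105.99y = 0.3258
Solving, x = 1.834 × 10^-3 mol, y = 2.382 × 10^-3 mol
mass of NaOH = 1.834 × 10^-3 × 40.00 = 0.07337 g
% NaOH = 0.07337 / 0.3258 × 100 = 22.52 %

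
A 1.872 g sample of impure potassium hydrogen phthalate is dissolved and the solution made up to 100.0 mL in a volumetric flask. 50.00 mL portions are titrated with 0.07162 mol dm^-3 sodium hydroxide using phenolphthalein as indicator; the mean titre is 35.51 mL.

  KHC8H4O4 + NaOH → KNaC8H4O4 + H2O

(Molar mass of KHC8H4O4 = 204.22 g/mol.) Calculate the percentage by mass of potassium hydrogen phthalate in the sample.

n(NaOH) per titration = 0.03551 × 0.07162 = 2.543 × 10^-3 mol
n(KHC8H4O4) in each aliquot = 2.543 × 10^-3 mol (1:1 ratio)
n(KHC8H4O4) in the whole flask = 2.543 × 10^-3 × 100.0/50.00 = 5.086 × 10^-3 mol
mass of KHC8H4O4 = 5.086 × 10^-3 × 204.22 = 1.039 g
% KHC8H4O4 = 1.039 / 1.872 × 100 = 55.49 %

55.49 %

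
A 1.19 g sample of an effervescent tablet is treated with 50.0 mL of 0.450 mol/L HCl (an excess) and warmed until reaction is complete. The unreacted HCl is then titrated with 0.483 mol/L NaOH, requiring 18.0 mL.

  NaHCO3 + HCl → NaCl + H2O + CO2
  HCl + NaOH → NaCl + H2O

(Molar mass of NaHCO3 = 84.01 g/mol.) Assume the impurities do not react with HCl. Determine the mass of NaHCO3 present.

n(HCl) added = 0.0500 × 0.450 = 0.0225 mol
n(NaOH) used in back-titration = 0.0180 × 0.483 = 8.69 × 10^-3 mol
n(HCl) left over = 8.69 × 10^-3 mol (1:1 ratio)
n(HCl) consumed by analyte = 0.0225 − 8.69 × 10^-3 = 0.0138 mol
n(NaHCO3) = 0.0138 mol (1:1 ratio)
mass of NaHCO3 = 0.0138 × 84.01 = 1.16 g

1.16 g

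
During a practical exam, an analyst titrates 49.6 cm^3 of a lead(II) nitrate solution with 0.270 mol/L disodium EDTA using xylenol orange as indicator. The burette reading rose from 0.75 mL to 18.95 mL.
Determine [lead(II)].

Pb^2+ + EDTA^4- → [Pb(EDTA)]^2-
n(EDTA) = 0.0182 L × 0.270 mol/L = 4.91 × 10^-3 mol
n(Pb2+) = 4.91 × 10^-3 mol (1:1 mole ratio)
[Pb2+] = 4.91 × 10^-3 mol / 0.0496 L = 0.0991 mol/L

0.0991 mol/L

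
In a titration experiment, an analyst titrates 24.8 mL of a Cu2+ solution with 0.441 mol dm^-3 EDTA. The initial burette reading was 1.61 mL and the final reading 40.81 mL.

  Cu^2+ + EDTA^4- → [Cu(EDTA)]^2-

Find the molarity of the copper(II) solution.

0.697 mol/L

n(EDTA) = 0.0392 L × 0.441 mol/L = 0.0173 mol
n(Cu2+) = 0.0173 mol (1:1 mole ratio)
[Cu2+] = 0.0173 mol / 0.0248 L = 0.697 mol/L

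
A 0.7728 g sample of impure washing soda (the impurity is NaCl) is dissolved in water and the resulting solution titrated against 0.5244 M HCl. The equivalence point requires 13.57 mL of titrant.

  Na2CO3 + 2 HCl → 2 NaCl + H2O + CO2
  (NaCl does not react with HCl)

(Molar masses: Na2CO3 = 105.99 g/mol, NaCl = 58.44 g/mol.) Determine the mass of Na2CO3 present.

n(HCl) = 0.01357 × 0.5244 = 7.116 × 10^-3 mol
Let x = n(Na2CO3), y = n(NaCl).
Titrant: 2x = 7.116 × 10^-3;  mass: 105.99x + 58.44y = 0.7728
Solving, x = 3.558 × 10^-3 mol, y = 6.771 × 10^-3 mol
mass of Na2CO3 = 3.558 × 10^-3 × 105.99 = 0.3771 g

0.3771 g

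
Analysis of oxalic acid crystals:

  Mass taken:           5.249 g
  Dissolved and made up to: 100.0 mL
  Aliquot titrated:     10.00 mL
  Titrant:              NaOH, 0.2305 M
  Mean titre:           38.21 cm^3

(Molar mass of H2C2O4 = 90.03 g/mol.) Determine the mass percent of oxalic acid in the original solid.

75.53 %

H2C2O4 + 2 NaOH → Na2C2O4 + 2 H2O
n(NaOH) per titration = 0.03821 × 0.2305 = 8.807 × 10^-3 mol
From the 1:2 ratio, n(H2C2O4) in each aliquot = 1/2 × 8.807 × 10^-3 = 4.404 × 10^-3 mol
n(H2C2O4) in the whole flask = 4.404 × 10^-3 × 100.0/10.00 = 0.04404 mol
mass of H2C2O4 = 0.04404 × 90.03 = 3.965 g
% H2C2O4 = 3.965 / 5.249 × 100 = 75.53 %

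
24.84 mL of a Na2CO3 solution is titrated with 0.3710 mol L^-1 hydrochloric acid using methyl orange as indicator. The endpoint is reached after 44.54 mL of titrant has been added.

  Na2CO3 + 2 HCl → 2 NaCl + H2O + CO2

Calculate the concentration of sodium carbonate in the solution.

n(HCl) = 0.04454 L × 0.3710 mol/L = 0.01652 mol
From the 1:2 mole ratio, n(Na2CO3) = 1/2 × 0.01652 = 8.262 × 10^-3 mol
[Na2CO3] = 8.262 × 10^-3 mol / 0.02484 L = 0.3326 mol/L

0.3326 mol/L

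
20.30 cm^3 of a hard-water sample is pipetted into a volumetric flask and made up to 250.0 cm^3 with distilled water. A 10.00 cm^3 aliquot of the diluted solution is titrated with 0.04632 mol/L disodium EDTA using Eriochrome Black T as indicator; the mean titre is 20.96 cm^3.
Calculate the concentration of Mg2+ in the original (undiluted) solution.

1.196 mol/L

Mg^2+ + EDTA^4- → [Mg(EDTA)]^2-
n(EDTA) = 0.02096 × 0.04632 = 9.709 × 10^-4 mol
n(Mg2+) in the aliquot = 9.709 × 10^-4 mol (1:1 ratio)
[Mg2+]_dilute = 9.709 × 10^-4 / 0.01000 = 0.09709 mol/L
Dilution factor = 250.0 / 20.30 = 12.32
[Mg2+]_stock = 0.09709 × 12.32 = 1.196 mol/L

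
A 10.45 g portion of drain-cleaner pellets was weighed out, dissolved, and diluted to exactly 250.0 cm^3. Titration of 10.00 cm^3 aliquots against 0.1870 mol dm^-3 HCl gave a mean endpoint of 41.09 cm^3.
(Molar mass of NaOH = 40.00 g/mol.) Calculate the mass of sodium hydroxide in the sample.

NaOH + HCl → NaCl + H2O
n(HCl) per titration = 0.04109 × 0.1870 = 7.684 × 10^-3 mol
n(NaOH) in each aliquot = 7.684 × 10^-3 mol (1:1 ratio)
n(NaOH) in the whole flask = 7.684 × 10^-3 × 250.0/10.00 = 0.1921 mol
mass of NaOH = 0.1921 × 40.00 = 7.684 g

7.684 g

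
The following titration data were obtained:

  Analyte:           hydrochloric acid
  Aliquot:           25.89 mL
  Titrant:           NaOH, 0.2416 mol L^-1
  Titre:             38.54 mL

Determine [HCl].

HCl + NaOH → NaCl + H2O
n(NaOH) = 0.03854 L × 0.2416 mol/L = 9.311 × 10^-3 mol
n(HCl) = 9.311 × 10^-3 mol (1:1 mole ratio)
[HCl] = 9.311 × 10^-3 mol / 0.02589 L = 0.3596 mol/L

0.3596 mol/L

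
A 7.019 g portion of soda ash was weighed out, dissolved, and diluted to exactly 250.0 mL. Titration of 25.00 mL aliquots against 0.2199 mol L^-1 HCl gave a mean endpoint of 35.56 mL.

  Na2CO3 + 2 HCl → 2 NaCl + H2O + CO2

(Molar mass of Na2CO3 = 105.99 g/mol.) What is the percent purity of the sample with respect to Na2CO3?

n(HCl) per titration = 0.03556 × 0.2199 = 7.820 × 10^-3 mol
From the 1:2 ratio, n(Na2CO3) in each aliquot = 1/2 × 7.820 × 10^-3 = 3.910 × 10^-3 mol
n(Na2CO3) in the whole flask = 3.910 × 10^-3 × 250.0/25.00 = 0.03910 mol
mass of Na2CO3 = 0.03910 × 105.99 = 4.144 g
% Na2CO3 = 4.144 / 7.019 × 100 = 59.04 %

59.04 %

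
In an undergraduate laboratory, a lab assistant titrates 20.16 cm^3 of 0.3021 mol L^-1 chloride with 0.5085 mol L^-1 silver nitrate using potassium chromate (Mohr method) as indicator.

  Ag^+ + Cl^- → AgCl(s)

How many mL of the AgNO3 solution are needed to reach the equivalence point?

11.98 mL

n(Cl-) = 0.02016 L × 0.3021 mol/L = 6.090 × 10^-3 mol
n(AgNO3) = 6.090 × 10^-3 mol (1:1 stoichiometry)
V(AgNO3) = 6.090 × 10^-3 mol / 0.5085 mol/L = 0.01198 L = 11.98 mL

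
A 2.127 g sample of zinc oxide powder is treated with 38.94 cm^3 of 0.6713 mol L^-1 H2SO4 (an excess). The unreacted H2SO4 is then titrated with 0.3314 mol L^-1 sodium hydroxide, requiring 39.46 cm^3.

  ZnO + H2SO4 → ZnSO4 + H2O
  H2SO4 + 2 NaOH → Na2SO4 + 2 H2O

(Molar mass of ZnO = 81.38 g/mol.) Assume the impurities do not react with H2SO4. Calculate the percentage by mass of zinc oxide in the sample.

75.00 %

n(H2SO4) added = 0.03894 × 0.6713 = 0.02614 mol
n(NaOH) used in back-titration = 0.03946 × 0.3314 = 0.01308 mol
From the 1:2 ratio, n(H2SO4) left over = 1/2 × 0.01308 = 6.539 × 10^-3 mol
n(H2SO4) consumed by analyte = 0.02614 − 6.539 × 10^-3 = 0.01960 mol
n(ZnO) = 0.01960 mol (1:1 ratio)
mass of ZnO = 0.01960 × 81.38 = 1.595 g
% ZnO = 1.595 / 2.127 × 100 = 75.00 %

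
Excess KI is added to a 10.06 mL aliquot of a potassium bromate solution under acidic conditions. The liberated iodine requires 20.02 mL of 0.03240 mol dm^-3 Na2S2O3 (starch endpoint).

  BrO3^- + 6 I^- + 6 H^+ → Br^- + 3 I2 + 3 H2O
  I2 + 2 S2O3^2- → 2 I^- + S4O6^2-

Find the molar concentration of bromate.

n(S2O3^2-) = 0.02002 × 0.03240 = 6.486 × 10^-4 mol
n(I2) = n(S2O3^2-)/2 = 3.243 × 10^-4 mol
From the 1:3 ratio, n(BrO3^-) in the aliquot = 1/3 × 3.243 × 10^-4 = 1.081 × 10^-4 mol
[BrO3^-] = 1.081 × 10^-4 / 0.01006 = 0.01075 mol/L

0.01075 mol/L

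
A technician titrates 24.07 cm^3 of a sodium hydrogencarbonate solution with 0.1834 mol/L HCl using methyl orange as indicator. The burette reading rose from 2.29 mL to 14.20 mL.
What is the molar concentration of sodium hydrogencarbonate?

NaHCO3 + HCl → NaCl + H2O + CO2
n(HCl) = 0.01191 L × 0.1834 mol/L = 2.184 × 10^-3 mol
n(NaHCO3) = 2.184 × 10^-3 mol (1:1 mole ratio)
[NaHCO3] = 2.184 × 10^-3 mol / 0.02407 L = 0.09075 mol/L

0.09075 mol/L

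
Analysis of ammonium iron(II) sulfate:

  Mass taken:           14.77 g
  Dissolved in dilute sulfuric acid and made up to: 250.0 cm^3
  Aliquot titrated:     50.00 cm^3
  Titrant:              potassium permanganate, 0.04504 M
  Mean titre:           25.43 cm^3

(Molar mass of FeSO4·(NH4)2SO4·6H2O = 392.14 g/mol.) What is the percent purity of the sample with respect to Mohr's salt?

MnO4^- + 5 Fe^2+ + 8 H^+ → Mn^2+ + 5 Fe^3+ + 4 H2O
n(KMnO4) per titration = 0.02543 × 0.04504 = 1.145 × 10^-3 mol
From the 5:1 ratio, n(FeSO4·(NH4)2SO4·6H2O) in each aliquot = 5/1 × 1.145 × 10^-3 = 5.727 × 10^-3 mol
n(FeSO4·(NH4)2SO4·6H2O) in the whole flask = 5.727 × 10^-3 × 250.0/50.00 = 0.02863 mol
mass of FeSO4·(NH4)2SO4·6H2O = 0.02863 × 392.14 = 11.23 g
% FeSO4·(NH4)2SO4·6H2O = 11.23 / 14.77 × 100 = 76.02 %

76.02 %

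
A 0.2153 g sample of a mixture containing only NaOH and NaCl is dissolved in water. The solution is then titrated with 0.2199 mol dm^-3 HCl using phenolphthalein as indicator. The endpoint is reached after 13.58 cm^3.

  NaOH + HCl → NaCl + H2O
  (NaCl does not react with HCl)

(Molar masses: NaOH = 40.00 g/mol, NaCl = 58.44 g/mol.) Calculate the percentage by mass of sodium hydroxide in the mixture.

n(HCl) = 0.01358 × 0.2199 = 2.986 × 10^-3 mol
Let x = n(NaOH), y = n(NaCl).
Titrant: 1x = 2.986 × 10^-3;  mass: 40.00x + 58.44y = 0.2153
Solving, x = 2.986 × 10^-3 mol, y = 1.640 × 10^-3 mol
mass of NaOH = 2.986 × 10^-3 × 40.00 = 0.1194 g
% NaOH = 0.1194 / 0.2153 × 100 = 55.48 %

55.48 %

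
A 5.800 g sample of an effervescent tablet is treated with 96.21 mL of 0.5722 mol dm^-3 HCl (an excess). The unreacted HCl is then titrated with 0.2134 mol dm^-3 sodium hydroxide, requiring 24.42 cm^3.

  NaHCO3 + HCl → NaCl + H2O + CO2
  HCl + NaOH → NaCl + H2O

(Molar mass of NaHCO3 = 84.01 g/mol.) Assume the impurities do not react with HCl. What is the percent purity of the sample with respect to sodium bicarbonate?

n(HCl) added = 0.09621 × 0.5722 = 0.05505 mol
n(NaOH) used in back-titration = 0.02442 × 0.2134 = 5.211 × 10^-3 mol
n(HCl) left over = 5.211 × 10^-3 mol (1:1 ratio)
n(HCl) consumed by analyte = 0.05505 − 5.211 × 10^-3 = 0.04984 mol
n(NaHCO3) = 0.04984 mol (1:1 ratio)
mass of NaHCO3 = 0.04984 × 84.01 = 4.187 g
% NaHCO3 = 4.187 / 5.800 × 100 = 72.19 %

72.19 %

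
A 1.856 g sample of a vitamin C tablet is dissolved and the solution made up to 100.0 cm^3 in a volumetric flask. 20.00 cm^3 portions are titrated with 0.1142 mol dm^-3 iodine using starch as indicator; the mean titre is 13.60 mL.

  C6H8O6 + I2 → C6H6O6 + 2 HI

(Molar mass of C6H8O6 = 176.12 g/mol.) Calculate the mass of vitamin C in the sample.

1.368 g

n(I2) per titration = 0.01360 × 0.1142 = 1.553 × 10^-3 mol
n(C6H8O6) in each aliquot = 1.553 × 10^-3 mol (1:1 ratio)
n(C6H8O6) in the whole flask = 1.553 × 10^-3 × 100.0/20.00 = 7.766 × 10^-3 mol
mass of C6H8O6 = 7.766 × 10^-3 × 176.12 = 1.368 g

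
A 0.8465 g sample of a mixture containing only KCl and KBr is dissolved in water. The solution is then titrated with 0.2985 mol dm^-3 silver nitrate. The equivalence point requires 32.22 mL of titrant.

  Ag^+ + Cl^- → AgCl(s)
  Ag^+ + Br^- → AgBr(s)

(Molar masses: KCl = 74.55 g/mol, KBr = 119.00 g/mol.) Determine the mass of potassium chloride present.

n(AgNO3) = 0.03222 × 0.2985 = 9.618 × 10^-3 mol
Let x = n(KCl), y = n(KBr).
Titrant: 1x + 1y = 9.618 × 10^-3;  mass: 74.55x + 119.00y = 0.8465
Solving, x = 6.704 × 10^-3 mol, y = 2.913 × 10^-3 mol
mass of KCl = 6.704 × 10^-3 × 74.55 = 0.4998 g

0.4998 g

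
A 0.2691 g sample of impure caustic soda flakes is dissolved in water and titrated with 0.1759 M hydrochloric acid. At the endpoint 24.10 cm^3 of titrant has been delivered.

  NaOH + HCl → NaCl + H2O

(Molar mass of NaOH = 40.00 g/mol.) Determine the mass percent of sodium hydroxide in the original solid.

63.01 %

n(HCl) = 0.02410 L × 0.1759 mol/L = 4.239 × 10^-3 mol
n(NaOH) = 4.239 × 10^-3 mol (1:1 ratio)
mass of NaOH = 4.239 × 10^-3 × 40.00 g/mol = 0.1696 g
% NaOH = 0.1696 / 0.2691 × 100 = 63.01 %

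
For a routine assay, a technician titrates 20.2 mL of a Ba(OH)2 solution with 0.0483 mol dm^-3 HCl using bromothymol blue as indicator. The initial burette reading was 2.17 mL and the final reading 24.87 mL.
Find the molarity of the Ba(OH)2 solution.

Ba(OH)2 + 2 HCl → BaCl2 + 2 H2O
n(HCl) = 0.0227 L × 0.0483 mol/L = 1.10 × 10^-3 mol
From the 1:2 mole ratio, n(Ba(OH)2) = 1/2 × 1.10 × 10^-3 = 5.48 × 10^-4 mol
[Ba(OH)2] = 5.48 × 10^-4 mol / 0.0202 L = 0.0271 mol/L

0.0271 mol/L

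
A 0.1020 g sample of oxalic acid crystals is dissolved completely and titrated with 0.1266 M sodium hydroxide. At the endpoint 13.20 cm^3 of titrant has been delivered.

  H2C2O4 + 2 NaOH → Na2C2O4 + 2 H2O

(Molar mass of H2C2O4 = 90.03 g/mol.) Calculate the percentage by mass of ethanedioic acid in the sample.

n(NaOH) = 0.01320 L × 0.1266 mol/L = 1.671 × 10^-3 mol
From the 1:2 ratio, n(H2C2O4) = 1/2 × 1.671 × 10^-3 = 8.356 × 10^-4 mol
mass of H2C2O4 = 8.356 × 10^-4 × 90.03 g/mol = 0.07523 g
% H2C2O4 = 0.07523 / 0.1020 × 100 = 73.75 %

73.75 %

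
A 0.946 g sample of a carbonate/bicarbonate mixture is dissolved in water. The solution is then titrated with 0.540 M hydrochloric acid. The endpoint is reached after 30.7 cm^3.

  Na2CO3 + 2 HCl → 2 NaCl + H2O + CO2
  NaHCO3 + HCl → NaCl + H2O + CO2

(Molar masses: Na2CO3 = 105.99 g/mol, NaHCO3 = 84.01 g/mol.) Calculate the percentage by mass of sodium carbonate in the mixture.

80.7 %

n(HCl) = 0.0307 × 0.540 = 0.0166 mol
Let x = n(Na2CO3), y = n(NaHCO3).
Titrant: 2x + 1y = 0.0166;  mass: 105.99x + 84.01y = 0.946
Solving, x = 7.20 × 10^-3 mol, y = 2.17 × 10^-3 mol
mass of Na2CO3 = 7.20 × 10^-3 × 105.99 = 0.763 g
% Na2CO3 = 0.763 / 0.946 × 100 = 80.7 %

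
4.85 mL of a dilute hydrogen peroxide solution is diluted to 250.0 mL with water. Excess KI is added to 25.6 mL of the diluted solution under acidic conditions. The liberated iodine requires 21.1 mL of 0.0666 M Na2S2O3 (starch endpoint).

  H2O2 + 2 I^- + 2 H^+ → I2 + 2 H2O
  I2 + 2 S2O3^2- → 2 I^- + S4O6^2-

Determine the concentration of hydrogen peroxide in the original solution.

1.41 M

n(S2O3^2-) = 0.0211 × 0.0666 = 1.41 × 10^-3 mol
n(I2) = n(S2O3^2-)/2 = 7.03 × 10^-4 mol
n(H2O2) in the aliquot = 7.03 × 10^-4 mol (1:1 ratio)
[H2O2]_dilute = 7.03 × 10^-4 / 0.0256 = 0.0274 mol/L
[H2O2]_original = 0.0274 × 250.0/4.85 = 1.41 mol/L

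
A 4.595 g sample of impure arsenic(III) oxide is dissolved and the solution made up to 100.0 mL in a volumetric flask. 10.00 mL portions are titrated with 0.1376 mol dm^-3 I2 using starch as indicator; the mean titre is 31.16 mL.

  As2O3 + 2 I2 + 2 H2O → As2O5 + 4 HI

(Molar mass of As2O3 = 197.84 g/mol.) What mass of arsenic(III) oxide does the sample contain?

n(I2) per titration = 0.03116 × 0.1376 = 4.288 × 10^-3 mol
From the 1:2 ratio, n(As2O3) in each aliquot = 1/2 × 4.288 × 10^-3 = 2.144 × 10^-3 mol
n(As2O3) in the whole flask = 2.144 × 10^-3 × 100.0/10.00 = 0.02144 mol
mass of As2O3 = 0.02144 × 197.84 = 4.241 g

4.241 g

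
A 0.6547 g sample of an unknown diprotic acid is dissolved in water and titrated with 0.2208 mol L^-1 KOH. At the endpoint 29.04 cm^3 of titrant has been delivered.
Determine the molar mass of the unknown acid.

n(KOH) = 0.02904 L × 0.2208 mol/L = 6.412 × 10^-3 mol
From the 1:2 ratio, n(H2A) = 1/2 × 6.412 × 10^-3 = 3.206 × 10^-3 mol
M = m / n = 0.6547 g / 3.206 × 10^-3 mol = 204.2 g/mol

204.2 g/mol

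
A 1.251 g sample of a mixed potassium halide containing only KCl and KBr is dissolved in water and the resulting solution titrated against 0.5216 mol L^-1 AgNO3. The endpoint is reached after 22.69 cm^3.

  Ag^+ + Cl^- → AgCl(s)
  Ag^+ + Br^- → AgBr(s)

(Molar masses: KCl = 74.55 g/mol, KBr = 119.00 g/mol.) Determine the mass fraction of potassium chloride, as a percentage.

21.10 %

n(AgNO3) = 0.02269 × 0.5216 = 0.01184 mol
Let x = n(KCl), y = n(KBr).
Titrant: 1x + 1y = 0.01184;  mass: 74.55x + 119.00y = 1.251
Solving, x = 3.541 × 10^-3 mol, y = 8.295 × 10^-3 mol
mass of KCl = 3.541 × 10^-3 × 74.55 = 0.2639 g
% KCl = 0.2639 / 1.251 × 100 = 21.10 %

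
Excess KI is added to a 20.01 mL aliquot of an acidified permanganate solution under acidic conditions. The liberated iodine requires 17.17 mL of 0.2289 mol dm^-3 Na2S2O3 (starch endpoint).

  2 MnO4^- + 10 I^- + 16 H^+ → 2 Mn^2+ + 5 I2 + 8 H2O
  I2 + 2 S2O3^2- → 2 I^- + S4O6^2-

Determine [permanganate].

n(S2O3^2-) = 0.01717 × 0.2289 = 3.930 × 10^-3 mol
n(I2) = n(S2O3^2-)/2 = 1.965 × 10^-3 mol
From the 2:5 ratio, n(MnO4^-) in the aliquot = 2/5 × 1.965 × 10^-3 = 7.860 × 10^-4 mol
[MnO4^-] = 7.860 × 10^-4 / 0.02001 = 0.03928 mol/L

0.03928 mol/L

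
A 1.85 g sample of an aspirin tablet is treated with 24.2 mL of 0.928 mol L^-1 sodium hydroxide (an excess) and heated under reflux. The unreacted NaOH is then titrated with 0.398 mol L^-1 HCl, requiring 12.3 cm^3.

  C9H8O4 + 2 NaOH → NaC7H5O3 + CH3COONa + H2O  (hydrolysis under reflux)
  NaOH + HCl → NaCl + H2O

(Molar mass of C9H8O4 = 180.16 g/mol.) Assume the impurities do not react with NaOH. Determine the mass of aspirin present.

1.58 g

n(NaOH) added = 0.0242 × 0.928 = 0.0225 mol
n(HCl) used in back-titration = 0.0123 × 0.398 = 4.90 × 10^-3 mol
n(NaOH) left over = 4.90 × 10^-3 mol (1:1 ratio)
n(NaOH) consumed by analyte = 0.0225 − 4.90 × 10^-3 = 0.0176 mol
From the 1:2 ratio, n(C9H8O4) = 1/2 × 0.0176 = 8.78 × 10^-3 mol
mass of C9H8O4 = 8.78 × 10^-3 × 180.16 = 1.58 g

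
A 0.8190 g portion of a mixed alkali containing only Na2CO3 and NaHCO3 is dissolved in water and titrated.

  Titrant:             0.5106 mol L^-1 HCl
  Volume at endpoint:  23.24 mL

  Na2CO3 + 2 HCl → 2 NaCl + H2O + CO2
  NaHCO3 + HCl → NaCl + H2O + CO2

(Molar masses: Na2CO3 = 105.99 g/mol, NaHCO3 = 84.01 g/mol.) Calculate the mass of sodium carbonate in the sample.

n(HCl) = 0.02324 × 0.5106 = 0.01187 mol
Let x = n(Na2CO3), y = n(NaHCO3).
Titrant: 2x + 1y = 0.01187;  mass: 105.99x + 84.01y = 0.8190
Solving, x = 2.868 × 10^-3 mol, y = 6.131 × 10^-3 mol
mass of Na2CO3 = 2.868 × 10^-3 × 105.99 = 0.3040 g

0.3040 g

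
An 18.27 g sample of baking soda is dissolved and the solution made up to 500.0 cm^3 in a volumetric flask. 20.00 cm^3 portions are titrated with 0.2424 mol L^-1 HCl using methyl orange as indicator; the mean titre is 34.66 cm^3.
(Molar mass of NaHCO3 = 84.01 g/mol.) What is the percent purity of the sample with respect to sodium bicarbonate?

96.58 %

NaHCO3 + HCl → NaCl + H2O + CO2
n(HCl) per titration = 0.03466 × 0.2424 = 8.402 × 10^-3 mol
n(NaHCO3) in each aliquot = 8.402 × 10^-3 mol (1:1 ratio)
n(NaHCO3) in the whole flask = 8.402 × 10^-3 × 500.0/20.00 = 0.2100 mol
mass of NaHCO3 = 0.2100 × 84.01 = 17.65 g
% NaHCO3 = 17.65 / 18.27 × 100 = 96.58 %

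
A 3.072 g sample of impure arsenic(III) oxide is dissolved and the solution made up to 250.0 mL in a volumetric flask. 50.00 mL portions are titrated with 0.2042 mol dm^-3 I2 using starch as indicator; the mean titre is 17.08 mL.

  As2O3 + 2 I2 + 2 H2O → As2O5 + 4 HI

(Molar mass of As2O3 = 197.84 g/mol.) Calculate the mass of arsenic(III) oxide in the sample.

n(I2) per titration = 0.01708 × 0.2042 = 3.488 × 10^-3 mol
From the 1:2 ratio, n(As2O3) in each aliquot = 1/2 × 3.488 × 10^-3 = 1.744 × 10^-3 mol
n(As2O3) in the whole flask = 1.744 × 10^-3 × 250.0/50.00 = 8.719 × 10^-3 mol
mass of As2O3 = 8.719 × 10^-3 × 197.84 = 1.725 g

1.725 g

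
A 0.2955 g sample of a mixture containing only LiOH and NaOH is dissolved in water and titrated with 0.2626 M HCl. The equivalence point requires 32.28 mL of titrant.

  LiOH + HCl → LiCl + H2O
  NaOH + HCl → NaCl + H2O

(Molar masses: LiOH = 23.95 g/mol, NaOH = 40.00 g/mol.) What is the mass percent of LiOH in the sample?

n(HCl) = 0.03228 × 0.2626 = 8.477 × 10^-3 mol
Let x = n(LiOH), y = n(NaOH).
Titrant: 1x + 1y = 8.477 × 10^-3;  mass: 23.95x + 40.00y = 0.2955
Solving, x = 2.715 × 10^-3 mol, y = 5.762 × 10^-3 mol
mass of LiOH = 2.715 × 10^-3 × 23.95 = 0.06501 g
% LiOH = 0.06501 / 0.2955 × 100 = 22.00 %

22.00 %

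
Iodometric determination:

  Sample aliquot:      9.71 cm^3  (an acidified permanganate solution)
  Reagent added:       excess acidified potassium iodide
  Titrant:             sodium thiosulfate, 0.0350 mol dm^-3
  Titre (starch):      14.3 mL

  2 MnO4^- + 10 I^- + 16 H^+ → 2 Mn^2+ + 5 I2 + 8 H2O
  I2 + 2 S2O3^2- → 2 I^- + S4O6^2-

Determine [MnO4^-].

n(S2O3^2-) = 0.0143 × 0.0350 = 5.01 × 10^-4 mol
n(I2) = n(S2O3^2-)/2 = 2.50 × 10^-4 mol
From the 2:5 ratio, n(MnO4^-) in the aliquot = 2/5 × 2.50 × 10^-4 = 1.00 × 10^-4 mol
[MnO4^-] = 1.00 × 10^-4 / 0.00971 = 0.0103 mol/L

0.0103 mol/L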